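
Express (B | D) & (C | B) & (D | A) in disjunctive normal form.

(B | D) & (C | B) & (D | A)
≡ (B & C & D) | (B & C & A) | (B & B & D) | (B & B & A) | (D & C & D) | (D & C & A) | (D & B & D) | (D & B & A)   [distribute & over |]
≡ (B & D) | (B & A) | (D & C)   [simplify]

(B & D) | (B & A) | (D & C)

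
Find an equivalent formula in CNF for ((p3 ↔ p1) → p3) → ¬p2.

(¬p1 ∨ p3 ∨ ¬p2) ∧ (¬p3 ∨ ¬p2)

((p3 ↔ p1) → p3) → ¬p2
⇔ ¬((p3 ↔ p1) → p3) ∨ ¬p2
⇔ ¬(¬(p3 ↔ p1) ∨ p3) ∨ ¬p2
⇔ ¬(¬((p3 → p1) ∧ (p1 → p3)) ∨ p3) ∨ ¬p2
⇔ ¬(¬((¬p3 ∨ p1) ∧ (p1 → p3)) ∨ p3) ∨ ¬p2
⇔ ¬(¬((¬p3 ∨ p1) ∧ (¬p1 ∨ p3)) ∨ p3) ∨ ¬p2
⇔ (¬¬((¬p3 ∨ p1) ∧ (¬p1 ∨ p3)) ∧ ¬p3) ∨ ¬p2
⇔ ((¬p3 ∨ p1) ∧ (¬p1 ∨ p3) ∧ ¬p3) ∨ ¬p2
⇔ (¬p3 ∨ p1 ∨ ¬p2) ∧ (¬p1 ∨ p3 ∨ ¬p2) ∧ (¬p3 ∨ ¬p2)
⇔ (¬p1 ∨ p3 ∨ ¬p2) ∧ (¬p3 ∨ ¬p2)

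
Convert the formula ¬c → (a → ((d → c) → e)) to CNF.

¬c → (a → ((d → c) → e))
⇔ ¬¬c ∨ (a → ((d → c) → e))
⇔ ¬¬c ∨ ¬a ∨ ((d → c) → e)
⇔ ¬¬c ∨ ¬a ∨ ¬(d → c) ∨ e
⇔ ¬¬c ∨ ¬a ∨ ¬(¬d ∨ c) ∨ e
⇔ c ∨ ¬a ∨ ¬(¬d ∨ c) ∨ e
⇔ c ∨ ¬a ∨ (¬¬d ∧ ¬c) ∨ e
⇔ c ∨ ¬a ∨ (d ∧ ¬c) ∨ e
⇔ (c ∨ ¬a ∨ d ∨ e) ∧ (c ∨ ¬a ∨ ¬c ∨ e)
⇔ c ∨ ¬a ∨ d ∨ e

c ∨ ¬a ∨ d ∨ e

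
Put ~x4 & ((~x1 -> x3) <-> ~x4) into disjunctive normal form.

~x4 & ((~x1 -> x3) <-> ~x4)
= ~x4 & ((~x1 -> x3) -> ~x4) & (~x4 -> (~x1 -> x3))   [eliminate <->]
= ~x4 & (~(~x1 -> x3) | ~x4) & (~x4 -> (~x1 -> x3))   [eliminate ->]
= ~x4 & (~(~~x1 | x3) | ~x4) & (~x4 -> (~x1 -> x3))   [eliminate ->]
= ~x4 & (~(~~x1 | x3) | ~x4) & (~~x4 | (~x1 -> x3))   [eliminate ->]
= ~x4 & (~(~~x1 | x3) | ~x4) & (~~x4 | ~~x1 | x3)   [eliminate ->]
= ~x4 & ((~~~x1 & ~x3) | ~x4) & (~~x4 | ~~x1 | x3)   [De Morgan]
= ~x4 & ((~x1 & ~x3) | ~x4) & (~~x4 | ~~x1 | x3)   [double negation]
= ~x4 & ((~x1 & ~x3) | ~x4) & (x4 | ~~x1 | x3)   [double negation]
= ~x4 & ((~x1 & ~x3) | ~x4) & (x4 | x1 | x3)   [double negation]
= (~x4 & ~x1 & ~x3 & x4) | (~x4 & ~x1 & ~x3 & x1) | (~x4 & ~x1 & ~x3 & x3) | (~x4 & ~x4 & x4) | (~x4 & ~x4 & x1) | (~x4 & ~x4 & x3)   [distribute & over |]
= (~x4 & x1) | (~x4 & x3)   [simplify]

(~x4 & x1) | (~x4 & x3)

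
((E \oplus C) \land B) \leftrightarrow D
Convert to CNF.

(\lnot E \lor C \lor \lnot B \lor D) \land (\lnot C \lor E \lor \lnot B \lor D) \land (\lnot D \lor E \lor C) \land (\lnot D \lor \lnot E \lor \lnot C) \land (\lnot D \lor B)

((E \oplus C) \land B) \leftrightarrow D
⇔ (((E \oplus C) \land B) \to D) \land (D \to ((E \oplus C) \land B))   [eliminate \leftrightarrow]
⇔ (\lnot ((E \oplus C) \land B) \lor D) \land (D \to ((E \oplus C) \land B))   [eliminate \to]
⇔ (\lnot ((E \lor C) \land \lnot (E \land C) \land B) \lor D) \land (D \to ((E \oplus C) \land B))   [expand \oplus]
⇔ (\lnot ((E \lor C) \land \lnot (E \land C) \land B) \lor D) \land (\lnot D \lor ((E \oplus C) \land B))   [eliminate \to]
⇔ (\lnot ((E \lor C) \land \lnot (E \land C) \land B) \lor D) \land (\lnot D \lor ((E \lor C) \land \lnot (E \land C) \land B))   [expand \oplus]
⇔ (\lnot (E \lor C) \lor \lnot \lnot (E \land C) \lor \lnot B \lor D) \land (\lnot D \lor ((E \lor C) \land \lnot (E \land C) \land B))   [De Morgan]
⇔ ((\lnot E \land \lnot C) \lor \lnot \lnot (E \land C) \lor \lnot B \lor D) \land (\lnot D \lor ((E \lor C) \land \lnot (E \land C) \land B))   [De Morgan]
⇔ ((\lnot E \land \lnot C) \lor (E \land C) \lor \lnot B \lor D) \land (\lnot D \lor ((E \lor C) \land \lnot (E \land C) \land B))   [double negation]
⇔ ((\lnot E \land \lnot C) \lor (E \land C) \lor \lnot B \lor D) \land (\lnot D \lor ((E \lor C) \land (\lnot E \lor \lnot C) \land B))   [De Morgan]
⇔ (\lnot E \lor E \lor \lnot B \lor D) \land (\lnot E \lor C \lor \lnot B \lor D) \land (\lnot C \lor E \lor \lnot B \lor D) \land (\lnot C \lor C \lor \lnot B \lor D) \land (\lnot D \lor E \lor C) \land (\lnot D \lor \lnot E \lor \lnot C) \land (\lnot D \lor B)   [distribute \lor over \land]
⇔ (\lnot E \lor C \lor \lnot B \lor D) \land (\lnot C \lor E \lor \lnot B \lor D) \land (\lnot D \lor E \lor C) \land (\lnot D \lor \lnot E \lor \lnot C) \land (\lnot D \lor B)   [simplify]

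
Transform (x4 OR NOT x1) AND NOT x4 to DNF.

(x4 OR NOT x1) AND NOT x4
⇔ (x4 AND NOT x4) OR (NOT x1 AND NOT x4)   — distribute AND over OR
⇔ NOT x1 AND NOT x4   — simplify

NOT x1 AND NOT x4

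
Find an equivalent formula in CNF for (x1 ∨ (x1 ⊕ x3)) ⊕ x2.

(x1 ∨ (x1 ⊕ x3)) ⊕ x2
= (x1 ∨ (x1 ⊕ x3) ∨ x2) ∧ ¬((x1 ∨ (x1 ⊕ x3)) ∧ x2)   (expand ⊕)
= (x1 ∨ (x1 ∨ x3) ∧ ¬(x1 ∧ x3) ∨ x2) ∧ ¬((x1 ∨ (x1 ⊕ x3)) ∧ x2)   (expand ⊕)
= (x1 ∨ (x1 ∨ x3) ∧ ¬(x1 ∧ x3) ∨ x2) ∧ ¬((x1 ∨ (x1 ∨ x3) ∧ ¬(x1 ∧ x3)) ∧ x2)   (expand ⊕)
= (x1 ∨ (x1 ∨ x3) ∧ (¬x1 ∨ ¬x3) ∨ x2) ∧ ¬((x1 ∨ (x1 ∨ x3) ∧ ¬(x1 ∧ x3)) ∧ x2)   (De Morgan)
= (x1 ∨ (x1 ∨ x3) ∧ (¬x1 ∨ ¬x3) ∨ x2) ∧ (¬(x1 ∨ (x1 ∨ x3) ∧ ¬(x1 ∧ x3)) ∨ ¬x2)   (De Morgan)
= (x1 ∨ (x1 ∨ x3) ∧ (¬x1 ∨ ¬x3) ∨ x2) ∧ (¬x1 ∧ ¬((x1 ∨ x3) ∧ ¬(x1 ∧ x3)) ∨ ¬x2)   (De Morgan)
= (x1 ∨ (x1 ∨ x3) ∧ (¬x1 ∨ ¬x3) ∨ x2) ∧ (¬x1 ∧ (¬(x1 ∨ x3) ∨ ¬¬(x1 ∧ x3)) ∨ ¬x2)   (De Morgan)
= (x1 ∨ (x1 ∨ x3) ∧ (¬x1 ∨ ¬x3) ∨ x2) ∧ (¬x1 ∧ (¬x1 ∧ ¬x3 ∨ ¬¬(x1 ∧ x3)) ∨ ¬x2)   (De Morgan)
= (x1 ∨ (x1 ∨ x3) ∧ (¬x1 ∨ ¬x3) ∨ x2) ∧ (¬x1 ∧ (¬x1 ∧ ¬x3 ∨ x1 ∧ x3) ∨ ¬x2)   (double negation)
= (x1 ∨ x1 ∨ x3 ∨ x2) ∧ (x1 ∨ ¬x1 ∨ ¬x3 ∨ x2) ∧ (¬x1 ∨ ¬x2) ∧ (¬x1 ∨ x1 ∨ ¬x2) ∧ (¬x1 ∨ x3 ∨ ¬x2) ∧ (¬x3 ∨ x1 ∨ ¬x2) ∧ (¬x3 ∨ x3 ∨ ¬x2)   (distribute ∨ over ∧)
= (x1 ∨ x3 ∨ x2) ∧ (¬x1 ∨ ¬x2) ∧ (¬x3 ∨ x1 ∨ ¬x2)   (simplify)

(x1 ∨ x3 ∨ x2) ∧ (¬x1 ∨ ¬x2) ∧ (¬x3 ∨ x1 ∨ ¬x2)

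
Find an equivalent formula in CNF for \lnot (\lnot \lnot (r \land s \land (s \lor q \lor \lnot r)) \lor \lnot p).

(\lnot r \lor \lnot s) \land p

\lnot (\lnot \lnot (r \land s \land (s \lor q \lor \lnot r)) \lor \lnot p)
⇔ \lnot \lnot \lnot (r \land s \land (s \lor q \lor \lnot r)) \land \lnot \lnot p   [De Morgan]
⇔ \lnot (r \land s \land (s \lor q \lor \lnot r)) \land \lnot \lnot p   [double negation]
⇔ (\lnot r \lor \lnot s \lor \lnot (s \lor q \lor \lnot r)) \land \lnot \lnot p   [De Morgan]
⇔ (\lnot r \lor \lnot s \lor \lnot s \land \lnot q \land \lnot \lnot r) \land \lnot \lnot p   [De Morgan]
⇔ (\lnot r \lor \lnot s \lor \lnot s \land \lnot q \land r) \land \lnot \lnot p   [double negation]
⇔ (\lnot r \lor \lnot s \lor \lnot s \land \lnot q \land r) \land p   [double negation]
⇔ (\lnot r \lor \lnot s \lor \lnot s) \land (\lnot r \lor \lnot s \lor \lnot q) \land (\lnot r \lor \lnot s \lor r) \land p   [distribute \lor over \land]
⇔ (\lnot r \lor \lnot s) \land p   [simplify]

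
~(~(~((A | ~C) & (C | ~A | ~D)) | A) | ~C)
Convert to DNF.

~(~(~((A | ~C) & (C | ~A | ~D)) | A) | ~C)
≡ ~~(~((A | ~C) & (C | ~A | ~D)) | A) & ~~C   — De Morgan
≡ (~((A | ~C) & (C | ~A | ~D)) | A) & ~~C   — double negation
≡ (~(A | ~C) | ~(C | ~A | ~D) | A) & ~~C   — De Morgan
≡ ((~A & ~~C) | ~(C | ~A | ~D) | A) & ~~C   — De Morgan
≡ ((~A & C) | ~(C | ~A | ~D) | A) & ~~C   — double negation
≡ ((~A & C) | (~C & ~~A & ~~D) | A) & ~~C   — De Morgan
≡ ((~A & C) | (~C & A & ~~D) | A) & ~~C   — double negation
≡ ((~A & C) | (~C & A & D) | A) & ~~C   — double negation
≡ ((~A & C) | (~C & A & D) | A) & C   — double negation
≡ (~A & C & C) | (~C & A & D & C) | (A & C)   — distribute & over |
≡ (~A & C) | (A & C)   — simplify

(~A & C) | (A & C)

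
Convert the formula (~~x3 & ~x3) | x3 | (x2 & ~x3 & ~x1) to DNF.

x3 | (x2 & ~x3 & ~x1)

(~~x3 & ~x3) | x3 | (x2 & ~x3 & ~x1)
≡ (x3 & ~x3) | x3 | (x2 & ~x3 & ~x1)   [double negation]
≡ x3 | (x2 & ~x3 & ~x1)   [simplify]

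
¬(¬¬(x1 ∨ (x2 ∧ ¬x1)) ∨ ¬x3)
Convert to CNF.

¬(¬¬(x1 ∨ (x2 ∧ ¬x1)) ∨ ¬x3)
= ¬¬¬(x1 ∨ (x2 ∧ ¬x1)) ∧ ¬¬x3   — De Morgan
= ¬(x1 ∨ (x2 ∧ ¬x1)) ∧ ¬¬x3   — double negation
= ¬x1 ∧ ¬(x2 ∧ ¬x1) ∧ ¬¬x3   — De Morgan
= ¬x1 ∧ (¬x2 ∨ ¬¬x1) ∧ ¬¬x3   — De Morgan
= ¬x1 ∧ (¬x2 ∨ x1) ∧ ¬¬x3   — double negation
= ¬x1 ∧ (¬x2 ∨ x1) ∧ x3   — double negation

¬x1 ∧ (¬x2 ∨ x1) ∧ x3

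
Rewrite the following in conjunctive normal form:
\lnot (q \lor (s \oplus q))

\lnot (q \lor (s \oplus q))
≡ \lnot (q \lor ((s \lor q) \land \lnot (s \land q)))   — expand \oplus
≡ \lnot q \land \lnot ((s \lor q) \land \lnot (s \land q))   — De Morgan
≡ \lnot q \land (\lnot (s \lor q) \lor \lnot \lnot (s \land q))   — De Morgan
≡ \lnot q \land ((\lnot s \land \lnot q) \lor \lnot \lnot (s \land q))   — De Morgan
≡ \lnot q \land ((\lnot s \land \lnot q) \lor (s \land q))   — double negation
≡ \lnot q \land (\lnot s \lor s) \land (\lnot s \lor q) \land (\lnot q \lor s) \land (\lnot q \lor q)   — distribute \lor over \land
≡ \lnot q \land (\lnot s \lor q)   — simplify

\lnot q \land (\lnot s \lor q)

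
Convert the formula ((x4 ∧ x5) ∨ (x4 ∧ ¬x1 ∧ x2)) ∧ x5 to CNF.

((x4 ∧ x5) ∨ (x4 ∧ ¬x1 ∧ x2)) ∧ x5
⇔ (x4 ∨ x4) ∧ (x4 ∨ ¬x1) ∧ (x4 ∨ x2) ∧ (x5 ∨ x4) ∧ (x5 ∨ ¬x1) ∧ (x5 ∨ x2) ∧ x5   — distribute ∨ over ∧
⇔ x4 ∧ x5   — simplify

x4 ∧ x5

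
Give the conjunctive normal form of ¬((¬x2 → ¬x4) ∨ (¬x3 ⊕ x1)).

¬((¬x2 → ¬x4) ∨ (¬x3 ⊕ x1))
⇔ ¬(¬¬x2 ∨ ¬x4 ∨ (¬x3 ⊕ x1))
⇔ ¬(¬¬x2 ∨ ¬x4 ∨ ((¬x3 ∨ x1) ∧ ¬(¬x3 ∧ x1)))
⇔ ¬¬¬x2 ∧ ¬¬x4 ∧ ¬((¬x3 ∨ x1) ∧ ¬(¬x3 ∧ x1))
⇔ ¬x2 ∧ ¬¬x4 ∧ ¬((¬x3 ∨ x1) ∧ ¬(¬x3 ∧ x1))
⇔ ¬x2 ∧ x4 ∧ ¬((¬x3 ∨ x1) ∧ ¬(¬x3 ∧ x1))
⇔ ¬x2 ∧ x4 ∧ (¬(¬x3 ∨ x1) ∨ ¬¬(¬x3 ∧ x1))
⇔ ¬x2 ∧ x4 ∧ ((¬¬x3 ∧ ¬x1) ∨ ¬¬(¬x3 ∧ x1))
⇔ ¬x2 ∧ x4 ∧ ((x3 ∧ ¬x1) ∨ ¬¬(¬x3 ∧ x1))
⇔ ¬x2 ∧ x4 ∧ ((x3 ∧ ¬x1) ∨ (¬x3 ∧ x1))
⇔ ¬x2 ∧ x4 ∧ (x3 ∨ ¬x3) ∧ (x3 ∨ x1) ∧ (¬x1 ∨ ¬x3) ∧ (¬x1 ∨ x1)
⇔ ¬x2 ∧ x4 ∧ (x3 ∨ x1) ∧ (¬x1 ∨ ¬x3)

¬x2 ∧ x4 ∧ (x3 ∨ x1) ∧ (¬x1 ∨ ¬x3)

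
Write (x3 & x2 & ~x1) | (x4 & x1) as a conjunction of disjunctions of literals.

(x3 | x4) & (x3 | x1) & (x2 | x4) & (x2 | x1) & (~x1 | x4)

(x3 & x2 & ~x1) | (x4 & x1)
≡ (x3 | x4) & (x3 | x1) & (x2 | x4) & (x2 | x1) & (~x1 | x4) & (~x1 | x1)   (distribute | over &)
≡ (x3 | x4) & (x3 | x1) & (x2 | x4) & (x2 | x1) & (~x1 | x4)   (simplify)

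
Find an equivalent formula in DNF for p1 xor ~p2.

(p1 & p2) | (~p1 & ~p2)

p1 xor ~p2
⇔ (p1 & ~~p2) | (~p1 & ~p2)   [expand xor]
⇔ (p1 & p2) | (~p1 & ~p2)   [double negation]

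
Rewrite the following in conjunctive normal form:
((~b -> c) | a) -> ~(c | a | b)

((~b -> c) | a) -> ~(c | a | b)
= ~((~b -> c) | a) | ~(c | a | b)   — eliminate ->
= ~(~~b | c | a) | ~(c | a | b)   — eliminate ->
= (~~~b & ~c & ~a) | ~(c | a | b)   — De Morgan
= (~b & ~c & ~a) | ~(c | a | b)   — double negation
= (~b & ~c & ~a) | (~c & ~a & ~b)   — De Morgan
= (~b | ~c) & (~b | ~a) & (~b | ~b) & (~c | ~c) & (~c | ~a) & (~c | ~b) & (~a | ~c) & (~a | ~a) & (~a | ~b)   — distribute | over &
= ~b & ~c & ~a   — simplify

~b & ~c & ~a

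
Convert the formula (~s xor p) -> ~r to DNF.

(s & ~p) | (p & ~s) | ~r

(~s xor p) -> ~r
≡ ~(~s xor p) | ~r   [eliminate ->]
≡ ~((~s & ~p) | (~~s & p)) | ~r   [expand xor]
≡ (~(~s & ~p) & ~(~~s & p)) | ~r   [De Morgan]
≡ ((~~s | ~~p) & ~(~~s & p)) | ~r   [De Morgan]
≡ ((s | ~~p) & ~(~~s & p)) | ~r   [double negation]
≡ ((s | p) & ~(~~s & p)) | ~r   [double negation]
≡ ((s | p) & (~~~s | ~p)) | ~r   [De Morgan]
≡ ((s | p) & (~s | ~p)) | ~r   [double negation]
≡ (s & ~s) | (s & ~p) | (p & ~s) | (p & ~p) | ~r   [distribute & over |]
≡ (s & ~p) | (p & ~s) | ~r   [simplify]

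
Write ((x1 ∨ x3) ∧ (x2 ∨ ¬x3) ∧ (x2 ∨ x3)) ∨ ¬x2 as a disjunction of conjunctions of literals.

((x1 ∨ x3) ∧ (x2 ∨ ¬x3) ∧ (x2 ∨ x3)) ∨ ¬x2
≡ (x1 ∧ x2 ∧ x2) ∨ (x1 ∧ x2 ∧ x3) ∨ (x1 ∧ ¬x3 ∧ x2) ∨ (x1 ∧ ¬x3 ∧ x3) ∨ (x3 ∧ x2 ∧ x2) ∨ (x3 ∧ x2 ∧ x3) ∨ (x3 ∧ ¬x3 ∧ x2) ∨ (x3 ∧ ¬x3 ∧ x3) ∨ ¬x2   — distribute ∧ over ∨
≡ (x1 ∧ x2) ∨ (x3 ∧ x2) ∨ ¬x2   — simplify

(x1 ∧ x2) ∨ (x3 ∧ x2) ∨ ¬x2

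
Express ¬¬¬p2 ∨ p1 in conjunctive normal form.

¬¬¬p2 ∨ p1
≡ ¬p2 ∨ p1   [double negation]

¬p2 ∨ p1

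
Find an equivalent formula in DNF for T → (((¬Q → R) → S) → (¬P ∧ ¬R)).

T → (((¬Q → R) → S) → (¬P ∧ ¬R))
= ¬T ∨ (((¬Q → R) → S) → (¬P ∧ ¬R))   — eliminate →
= ¬T ∨ ¬((¬Q → R) → S) ∨ (¬P ∧ ¬R)   — eliminate →
= ¬T ∨ ¬(¬(¬Q → R) ∨ S) ∨ (¬P ∧ ¬R)   — eliminate →
= ¬T ∨ ¬(¬(¬¬Q ∨ R) ∨ S) ∨ (¬P ∧ ¬R)   — eliminate →
= ¬T ∨ (¬¬(¬¬Q ∨ R) ∧ ¬S) ∨ (¬P ∧ ¬R)   — De Morgan
= ¬T ∨ ((¬¬Q ∨ R) ∧ ¬S) ∨ (¬P ∧ ¬R)   — double negation
= ¬T ∨ ((Q ∨ R) ∧ ¬S) ∨ (¬P ∧ ¬R)   — double negation
= ¬T ∨ (Q ∧ ¬S) ∨ (R ∧ ¬S) ∨ (¬P ∧ ¬R)   — distribute ∧ over ∨

¬T ∨ (Q ∧ ¬S) ∨ (R ∧ ¬S) ∨ (¬P ∧ ¬R)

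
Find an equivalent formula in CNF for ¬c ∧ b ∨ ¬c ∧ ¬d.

¬c ∧ (b ∨ ¬d)

¬c ∧ b ∨ ¬c ∧ ¬d
≡ (¬c ∨ ¬c) ∧ (¬c ∨ ¬d) ∧ (b ∨ ¬c) ∧ (b ∨ ¬d)   — distribute ∨ over ∧
≡ ¬c ∧ (b ∨ ¬d)   — simplify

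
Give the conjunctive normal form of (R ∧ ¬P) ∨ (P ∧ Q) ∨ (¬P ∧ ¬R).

(R ∧ ¬P) ∨ (P ∧ Q) ∨ (¬P ∧ ¬R)
= (R ∨ P ∨ ¬P) ∧ (R ∨ P ∨ ¬R) ∧ (R ∨ Q ∨ ¬P) ∧ (R ∨ Q ∨ ¬R) ∧ (¬P ∨ P ∨ ¬P) ∧ (¬P ∨ P ∨ ¬R) ∧ (¬P ∨ Q ∨ ¬P) ∧ (¬P ∨ Q ∨ ¬R)   [distribute ∨ over ∧]
= ¬P ∨ Q   [simplify]

¬P ∨ Q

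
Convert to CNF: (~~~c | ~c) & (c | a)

(~~~c | ~c) & (c | a)
≡ (~c | ~c) & (c | a)
≡ ~c & (c | a)

~c & (c | a)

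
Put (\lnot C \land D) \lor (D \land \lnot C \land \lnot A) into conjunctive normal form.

\lnot C \land D

(\lnot C \land D) \lor (D \land \lnot C \land \lnot A)
= (\lnot C \lor D) \land (\lnot C \lor \lnot C) \land (\lnot C \lor \lnot A) \land (D \lor D) \land (D \lor \lnot C) \land (D \lor \lnot A)   [distribute \lor over \land]
= \lnot C \land D   [simplify]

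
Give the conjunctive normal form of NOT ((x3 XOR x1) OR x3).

NOT ((x3 XOR x1) OR x3)
= NOT (((x3 OR x1) AND NOT (x3 AND x1)) OR x3)   — expand XOR
= NOT ((x3 OR x1) AND NOT (x3 AND x1)) AND NOT x3   — De Morgan
= (NOT (x3 OR x1) OR NOT NOT (x3 AND x1)) AND NOT x3   — De Morgan
= ((NOT x3 AND NOT x1) OR NOT NOT (x3 AND x1)) AND NOT x3   — De Morgan
= ((NOT x3 AND NOT x1) OR (x3 AND x1)) AND NOT x3   — double negation
= (NOT x3 OR x3) AND (NOT x3 OR x1) AND (NOT x1 OR x3) AND (NOT x1 OR x1) AND NOT x3   — distribute OR over AND
= (NOT x1 OR x3) AND NOT x3   — simplify

(NOT x1 OR x3) AND NOT x3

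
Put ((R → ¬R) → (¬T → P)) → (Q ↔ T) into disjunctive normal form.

(¬R ∧ ¬T ∧ ¬P) ∨ (¬Q ∧ ¬T) ∨ (T ∧ Q)

((R → ¬R) → (¬T → P)) → (Q ↔ T)
≡ ¬((R → ¬R) → (¬T → P)) ∨ (Q ↔ T)   (eliminate →)
≡ ¬(¬(R → ¬R) ∨ (¬T → P)) ∨ (Q ↔ T)   (eliminate →)
≡ ¬(¬(¬R ∨ ¬R) ∨ (¬T → P)) ∨ (Q ↔ T)   (eliminate →)
≡ ¬(¬(¬R ∨ ¬R) ∨ ¬¬T ∨ P) ∨ (Q ↔ T)   (eliminate →)
≡ ¬(¬(¬R ∨ ¬R) ∨ ¬¬T ∨ P) ∨ ((Q → T) ∧ (T → Q))   (eliminate ↔)
≡ ¬(¬(¬R ∨ ¬R) ∨ ¬¬T ∨ P) ∨ ((¬Q ∨ T) ∧ (T → Q))   (eliminate →)
≡ ¬(¬(¬R ∨ ¬R) ∨ ¬¬T ∨ P) ∨ ((¬Q ∨ T) ∧ (¬T ∨ Q))   (eliminate →)
≡ (¬¬(¬R ∨ ¬R) ∧ ¬¬¬T ∧ ¬P) ∨ ((¬Q ∨ T) ∧ (¬T ∨ Q))   (De Morgan)
≡ ((¬R ∨ ¬R) ∧ ¬¬¬T ∧ ¬P) ∨ ((¬Q ∨ T) ∧ (¬T ∨ Q))   (double negation)
≡ ((¬R ∨ ¬R) ∧ ¬T ∧ ¬P) ∨ ((¬Q ∨ T) ∧ (¬T ∨ Q))   (double negation)
≡ (¬R ∧ ¬T ∧ ¬P) ∨ (¬R ∧ ¬T ∧ ¬P) ∨ (¬Q ∧ ¬T) ∨ (¬Q ∧ Q) ∨ (T ∧ ¬T) ∨ (T ∧ Q)   (distribute ∧ over ∨)
≡ (¬R ∧ ¬T ∧ ¬P) ∨ (¬Q ∧ ¬T) ∨ (T ∧ Q)   (simplify)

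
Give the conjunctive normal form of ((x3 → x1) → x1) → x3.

((x3 → x1) → x1) → x3
≡ ¬((x3 → x1) → x1) ∨ x3   — eliminate →
≡ ¬(¬(x3 → x1) ∨ x1) ∨ x3   — eliminate →
≡ ¬(¬(¬x3 ∨ x1) ∨ x1) ∨ x3   — eliminate →
≡ (¬¬(¬x3 ∨ x1) ∧ ¬x1) ∨ x3   — De Morgan
≡ ((¬x3 ∨ x1) ∧ ¬x1) ∨ x3   — double negation
≡ (¬x3 ∨ x1 ∨ x3) ∧ (¬x1 ∨ x3)   — distribute ∨ over ∧
≡ ¬x1 ∨ x3   — simplify

¬x1 ∨ x3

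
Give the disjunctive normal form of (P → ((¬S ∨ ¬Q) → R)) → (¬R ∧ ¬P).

(P ∧ ¬S ∧ ¬R) ∨ (P ∧ ¬Q ∧ ¬R) ∨ (¬R ∧ ¬P)

(P → ((¬S ∨ ¬Q) → R)) → (¬R ∧ ¬P)
= ¬(P → ((¬S ∨ ¬Q) → R)) ∨ (¬R ∧ ¬P)   [eliminate →]
= ¬(¬P ∨ ((¬S ∨ ¬Q) → R)) ∨ (¬R ∧ ¬P)   [eliminate →]
= ¬(¬P ∨ ¬(¬S ∨ ¬Q) ∨ R) ∨ (¬R ∧ ¬P)   [eliminate →]
= (¬¬P ∧ ¬¬(¬S ∨ ¬Q) ∧ ¬R) ∨ (¬R ∧ ¬P)   [De Morgan]
= (P ∧ ¬¬(¬S ∨ ¬Q) ∧ ¬R) ∨ (¬R ∧ ¬P)   [double negation]
= (P ∧ (¬S ∨ ¬Q) ∧ ¬R) ∨ (¬R ∧ ¬P)   [double negation]
= (P ∧ ¬S ∧ ¬R) ∨ (P ∧ ¬Q ∧ ¬R) ∨ (¬R ∧ ¬P)   [distribute ∧ over ∨]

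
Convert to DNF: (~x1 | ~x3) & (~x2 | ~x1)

~x1 | (~x3 & ~x2)

(~x1 | ~x3) & (~x2 | ~x1)
⇔ (~x1 & ~x2) | (~x1 & ~x1) | (~x3 & ~x2) | (~x3 & ~x1)   — distribute & over |
⇔ ~x1 | (~x3 & ~x2)   — simplify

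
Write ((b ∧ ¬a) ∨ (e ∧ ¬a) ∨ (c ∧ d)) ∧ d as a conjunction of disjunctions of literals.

(b ∨ e ∨ c) ∧ (¬a ∨ c) ∧ d

((b ∧ ¬a) ∨ (e ∧ ¬a) ∨ (c ∧ d)) ∧ d
= (b ∨ e ∨ c) ∧ (b ∨ e ∨ d) ∧ (b ∨ ¬a ∨ c) ∧ (b ∨ ¬a ∨ d) ∧ (¬a ∨ e ∨ c) ∧ (¬a ∨ e ∨ d) ∧ (¬a ∨ ¬a ∨ c) ∧ (¬a ∨ ¬a ∨ d) ∧ d   [distribute ∨ over ∧]
= (b ∨ e ∨ c) ∧ (¬a ∨ c) ∧ d   [simplify]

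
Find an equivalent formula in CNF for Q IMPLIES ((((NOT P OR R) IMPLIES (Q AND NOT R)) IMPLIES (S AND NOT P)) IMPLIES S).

Q IMPLIES ((((NOT P OR R) IMPLIES (Q AND NOT R)) IMPLIES (S AND NOT P)) IMPLIES S)
⇔ NOT Q OR ((((NOT P OR R) IMPLIES (Q AND NOT R)) IMPLIES (S AND NOT P)) IMPLIES S)   [eliminate IMPLIES]
⇔ NOT Q OR NOT (((NOT P OR R) IMPLIES (Q AND NOT R)) IMPLIES (S AND NOT P)) OR S   [eliminate IMPLIES]
⇔ NOT Q OR NOT (NOT ((NOT P OR R) IMPLIES (Q AND NOT R)) OR (S AND NOT P)) OR S   [eliminate IMPLIES]
⇔ NOT Q OR NOT (NOT (NOT (NOT P OR R) OR (Q AND NOT R)) OR (S AND NOT P)) OR S   [eliminate IMPLIES]
⇔ NOT Q OR (NOT NOT (NOT (NOT P OR R) OR (Q AND NOT R)) AND NOT (S AND NOT P)) OR S   [De Morgan]
⇔ NOT Q OR ((NOT (NOT P OR R) OR (Q AND NOT R)) AND NOT (S AND NOT P)) OR S   [double negation]
⇔ NOT Q OR (((NOT NOT P AND NOT R) OR (Q AND NOT R)) AND NOT (S AND NOT P)) OR S   [De Morgan]
⇔ NOT Q OR (((P AND NOT R) OR (Q AND NOT R)) AND NOT (S AND NOT P)) OR S   [double negation]
⇔ NOT Q OR (((P AND NOT R) OR (Q AND NOT R)) AND (NOT S OR NOT NOT P)) OR S   [De Morgan]
⇔ NOT Q OR (((P AND NOT R) OR (Q AND NOT R)) AND (NOT S OR P)) OR S   [double negation]
⇔ (NOT Q OR P OR Q OR S) AND (NOT Q OR P OR NOT R OR S) AND (NOT Q OR NOT R OR Q OR S) AND (NOT Q OR NOT R OR NOT R OR S) AND (NOT Q OR NOT S OR P OR S)   [distribute OR over AND]
⇔ NOT Q OR NOT R OR S   [simplify]

NOT Q OR NOT R OR S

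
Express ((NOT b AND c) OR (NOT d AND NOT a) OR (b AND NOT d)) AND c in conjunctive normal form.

((NOT b AND c) OR (NOT d AND NOT a) OR (b AND NOT d)) AND c
= (NOT b OR NOT d OR b) AND (NOT b OR NOT d OR NOT d) AND (NOT b OR NOT a OR b) AND (NOT b OR NOT a OR NOT d) AND (c OR NOT d OR b) AND (c OR NOT d OR NOT d) AND (c OR NOT a OR b) AND (c OR NOT a OR NOT d) AND c   [distribute OR over AND]
= (NOT b OR NOT d) AND c   [simplify]

(NOT b OR NOT d) AND c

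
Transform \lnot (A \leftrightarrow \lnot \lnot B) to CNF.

(A \lor B) \land (\lnot B \lor \lnot A)

\lnot (A \leftrightarrow \lnot \lnot B)
⇔ \lnot ((A \to \lnot \lnot B) \land (\lnot \lnot B \to A))   [eliminate \leftrightarrow]
⇔ \lnot ((\lnot A \lor \lnot \lnot B) \land (\lnot \lnot B \to A))   [eliminate \to]
⇔ \lnot ((\lnot A \lor \lnot \lnot B) \land (\lnot \lnot \lnot B \lor A))   [eliminate \to]
⇔ \lnot (\lnot A \lor \lnot \lnot B) \lor \lnot (\lnot \lnot \lnot B \lor A)   [De Morgan]
⇔ (\lnot \lnot A \land \lnot \lnot \lnot B) \lor \lnot (\lnot \lnot \lnot B \lor A)   [De Morgan]
⇔ (A \land \lnot \lnot \lnot B) \lor \lnot (\lnot \lnot \lnot B \lor A)   [double negation]
⇔ (A \land \lnot B) \lor \lnot (\lnot \lnot \lnot B \lor A)   [double negation]
⇔ (A \land \lnot B) \lor (\lnot \lnot \lnot \lnot B \land \lnot A)   [De Morgan]
⇔ (A \land \lnot B) \lor (\lnot \lnot B \land \lnot A)   [double negation]
⇔ (A \land \lnot B) \lor (B \land \lnot A)   [double negation]
⇔ (A \lor B) \land (A \lor \lnot A) \land (\lnot B \lor B) \land (\lnot B \lor \lnot A)   [distribute \lor over \land]
⇔ (A \lor B) \land (\lnot B \lor \lnot A)   [simplify]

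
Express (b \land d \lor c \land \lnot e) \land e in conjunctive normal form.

(b \land d \lor c \land \lnot e) \land e
≡ (b \lor c) \land (b \lor \lnot e) \land (d \lor c) \land (d \lor \lnot e) \land e   [distribute \lor over \land]

(b \lor c) \land (b \lor \lnot e) \land (d \lor c) \land (d \lor \lnot e) \land e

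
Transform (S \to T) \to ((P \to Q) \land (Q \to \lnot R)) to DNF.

(S \land \lnot T) \lor (\lnot P \land \lnot Q) \lor (\lnot P \land \lnot R) \lor (Q \land \lnot R)

(S \to T) \to ((P \to Q) \land (Q \to \lnot R))
≡ \lnot (S \to T) \lor ((P \to Q) \land (Q \to \lnot R))   (eliminate \to)
≡ \lnot (\lnot S \lor T) \lor ((P \to Q) \land (Q \to \lnot R))   (eliminate \to)
≡ \lnot (\lnot S \lor T) \lor ((\lnot P \lor Q) \land (Q \to \lnot R))   (eliminate \to)
≡ \lnot (\lnot S \lor T) \lor ((\lnot P \lor Q) \land (\lnot Q \lor \lnot R))   (eliminate \to)
≡ (\lnot \lnot S \land \lnot T) \lor ((\lnot P \lor Q) \land (\lnot Q \lor \lnot R))   (De Morgan)
≡ (S \land \lnot T) \lor ((\lnot P \lor Q) \land (\lnot Q \lor \lnot R))   (double negation)
≡ (S \land \lnot T) \lor (\lnot P \land \lnot Q) \lor (\lnot P \land \lnot R) \lor (Q \land \lnot Q) \lor (Q \land \lnot R)   (distribute \land over \lor)
≡ (S \land \lnot T) \lor (\lnot P \land \lnot Q) \lor (\lnot P \land \lnot R) \lor (Q \land \lnot R)   (simplify)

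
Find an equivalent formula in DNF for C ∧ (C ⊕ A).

C ∧ ¬A

C ∧ (C ⊕ A)
= C ∧ ((C ∧ ¬A) ∨ (¬C ∧ A))   [expand ⊕]
= (C ∧ C ∧ ¬A) ∨ (C ∧ ¬C ∧ A)   [distribute ∧ over ∨]
= C ∧ ¬A   [simplify]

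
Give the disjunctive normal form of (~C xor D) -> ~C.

(C & ~D) | ~C

(~C xor D) -> ~C
≡ ~(~C xor D) | ~C   — eliminate ->
≡ ~((~C & ~D) | (~~C & D)) | ~C   — expand xor
≡ (~(~C & ~D) & ~(~~C & D)) | ~C   — De Morgan
≡ ((~~C | ~~D) & ~(~~C & D)) | ~C   — De Morgan
≡ ((C | ~~D) & ~(~~C & D)) | ~C   — double negation
≡ ((C | D) & ~(~~C & D)) | ~C   — double negation
≡ ((C | D) & (~~~C | ~D)) | ~C   — De Morgan
≡ ((C | D) & (~C | ~D)) | ~C   — double negation
≡ (C & ~C) | (C & ~D) | (D & ~C) | (D & ~D) | ~C   — distribute & over |
≡ (C & ~D) | ~C   — simplify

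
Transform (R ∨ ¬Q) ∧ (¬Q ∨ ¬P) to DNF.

(R ∧ ¬P) ∨ ¬Q

(R ∨ ¬Q) ∧ (¬Q ∨ ¬P)
≡ (R ∧ ¬Q) ∨ (R ∧ ¬P) ∨ (¬Q ∧ ¬Q) ∨ (¬Q ∧ ¬P)   [distribute ∧ over ∨]
≡ (R ∧ ¬P) ∨ ¬Q   [simplify]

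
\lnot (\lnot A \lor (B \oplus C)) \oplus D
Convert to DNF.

(A \land \lnot B \land \lnot C \land \lnot D) \lor (A \land C \land B \land \lnot D) \lor (\lnot A \land D) \lor (B \land \lnot C \land D) \lor (\lnot B \land C \land D)

\lnot (\lnot A \lor (B \oplus C)) \oplus D
≡ (\lnot (\lnot A \lor (B \oplus C)) \land \lnot D) \lor (\lnot \lnot (\lnot A \lor (B \oplus C)) \land D)   [expand \oplus]
≡ (\lnot (\lnot A \lor (B \land \lnot C) \lor (\lnot B \land C)) \land \lnot D) \lor (\lnot \lnot (\lnot A \lor (B \oplus C)) \land D)   [expand \oplus]
≡ (\lnot (\lnot A \lor (B \land \lnot C) \lor (\lnot B \land C)) \land \lnot D) \lor (\lnot \lnot (\lnot A \lor (B \land \lnot C) \lor (\lnot B \land C)) \land D)   [expand \oplus]
≡ (\lnot \lnot A \land \lnot (B \land \lnot C) \land \lnot (\lnot B \land C) \land \lnot D) \lor (\lnot \lnot (\lnot A \lor (B \land \lnot C) \lor (\lnot B \land C)) \land D)   [De Morgan]
≡ (A \land \lnot (B \land \lnot C) \land \lnot (\lnot B \land C) \land \lnot D) \lor (\lnot \lnot (\lnot A \lor (B \land \lnot C) \lor (\lnot B \land C)) \land D)   [double negation]
≡ (A \land (\lnot B \lor \lnot \lnot C) \land \lnot (\lnot B \land C) \land \lnot D) \lor (\lnot \lnot (\lnot A \lor (B \land \lnot C) \lor (\lnot B \land C)) \land D)   [De Morgan]
≡ (A \land (\lnot B \lor C) \land \lnot (\lnot B \land C) \land \lnot D) \lor (\lnot \lnot (\lnot A \lor (B \land \lnot C) \lor (\lnot B \land C)) \land D)   [double negation]
≡ (A \land (\lnot B \lor C) \land (\lnot \lnot B \lor \lnot C) \land \lnot D) \lor (\lnot \lnot (\lnot A \lor (B \land \lnot C) \lor (\lnot B \land C)) \land D)   [De Morgan]
≡ (A \land (\lnot B \lor C) \land (B \lor \lnot C) \land \lnot D) \lor (\lnot \lnot (\lnot A \lor (B \land \lnot C) \lor (\lnot B \land C)) \land D)   [double negation]
≡ (A \land (\lnot B \lor C) \land (B \lor \lnot C) \land \lnot D) \lor ((\lnot A \lor (B \land \lnot C) \lor (\lnot B \land C)) \land D)   [double negation]
≡ (A \land \lnot B \land B \land \lnot D) \lor (A \land \lnot B \land \lnot C \land \lnot D) \lor (A \land C \land B \land \lnot D) \lor (A \land C \land \lnot C \land \lnot D) \lor (\lnot A \land D) \lor (B \land \lnot C \land D) \lor (\lnot B \land C \land D)   [distribute \land over \lor]
≡ (A \land \lnot B \land \lnot C \land \lnot D) \lor (A \land C \land B \land \lnot D) \lor (\lnot A \land D) \lor (B \land \lnot C \land D) \lor (\lnot B \land C \land D)   [simplify]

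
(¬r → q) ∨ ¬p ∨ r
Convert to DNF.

r ∨ q ∨ ¬p

(¬r → q) ∨ ¬p ∨ r
≡ ¬¬r ∨ q ∨ ¬p ∨ r   [eliminate →]
≡ r ∨ q ∨ ¬p ∨ r   [double negation]
≡ r ∨ q ∨ ¬p   [simplify]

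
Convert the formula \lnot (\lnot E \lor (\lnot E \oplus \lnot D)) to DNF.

E \land D

\lnot (\lnot E \lor (\lnot E \oplus \lnot D))
⇔ \lnot (\lnot E \lor (\lnot E \land \lnot \lnot D) \lor (\lnot \lnot E \land \lnot D))   [expand \oplus]
⇔ \lnot \lnot E \land \lnot (\lnot E \land \lnot \lnot D) \land \lnot (\lnot \lnot E \land \lnot D)   [De Morgan]
⇔ E \land \lnot (\lnot E \land \lnot \lnot D) \land \lnot (\lnot \lnot E \land \lnot D)   [double negation]
⇔ E \land (\lnot \lnot E \lor \lnot \lnot \lnot D) \land \lnot (\lnot \lnot E \land \lnot D)   [De Morgan]
⇔ E \land (E \lor \lnot \lnot \lnot D) \land \lnot (\lnot \lnot E \land \lnot D)   [double negation]
⇔ E \land (E \lor \lnot D) \land \lnot (\lnot \lnot E \land \lnot D)   [double negation]
⇔ E \land (E \lor \lnot D) \land (\lnot \lnot \lnot E \lor \lnot \lnot D)   [De Morgan]
⇔ E \land (E \lor \lnot D) \land (\lnot E \lor \lnot \lnot D)   [double negation]
⇔ E \land (E \lor \lnot D) \land (\lnot E \lor D)   [double negation]
⇔ (E \land E \land \lnot E) \lor (E \land E \land D) \lor (E \land \lnot D \land \lnot E) \lor (E \land \lnot D \land D)   [distribute \land over \lor]
⇔ E \land D   [simplify]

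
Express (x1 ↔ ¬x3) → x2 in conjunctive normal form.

(x1 ↔ ¬x3) → x2
= ¬(x1 ↔ ¬x3) ∨ x2   (eliminate →)
= ¬((x1 → ¬x3) ∧ (¬x3 → x1)) ∨ x2   (eliminate ↔)
= ¬((¬x1 ∨ ¬x3) ∧ (¬x3 → x1)) ∨ x2   (eliminate →)
= ¬((¬x1 ∨ ¬x3) ∧ (¬¬x3 ∨ x1)) ∨ x2   (eliminate →)
= ¬(¬x1 ∨ ¬x3) ∨ ¬(¬¬x3 ∨ x1) ∨ x2   (De Morgan)
= (¬¬x1 ∧ ¬¬x3) ∨ ¬(¬¬x3 ∨ x1) ∨ x2   (De Morgan)
= (x1 ∧ ¬¬x3) ∨ ¬(¬¬x3 ∨ x1) ∨ x2   (double negation)
= (x1 ∧ x3) ∨ ¬(¬¬x3 ∨ x1) ∨ x2   (double negation)
= (x1 ∧ x3) ∨ (¬¬¬x3 ∧ ¬x1) ∨ x2   (De Morgan)
= (x1 ∧ x3) ∨ (¬x3 ∧ ¬x1) ∨ x2   (double negation)
= (x1 ∨ ¬x3 ∨ x2) ∧ (x1 ∨ ¬x1 ∨ x2) ∧ (x3 ∨ ¬x3 ∨ x2) ∧ (x3 ∨ ¬x1 ∨ x2)   (distribute ∨ over ∧)
= (x1 ∨ ¬x3 ∨ x2) ∧ (x3 ∨ ¬x1 ∨ x2)   (simplify)

(x1 ∨ ¬x3 ∨ x2) ∧ (x3 ∨ ¬x1 ∨ x2)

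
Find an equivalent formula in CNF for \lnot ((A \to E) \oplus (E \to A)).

(A \lor \lnot E) \land (E \lor \lnot A)

\lnot ((A \to E) \oplus (E \to A))
≡ \lnot (((A \to E) \lor (E \to A)) \land \lnot ((A \to E) \land (E \to A)))   (expand \oplus)
≡ \lnot ((\lnot A \lor E \lor (E \to A)) \land \lnot ((A \to E) \land (E \to A)))   (eliminate \to)
≡ \lnot ((\lnot A \lor E \lor \lnot E \lor A) \land \lnot ((A \to E) \land (E \to A)))   (eliminate \to)
≡ \lnot ((\lnot A \lor E \lor \lnot E \lor A) \land \lnot ((\lnot A \lor E) \land (E \to A)))   (eliminate \to)
≡ \lnot ((\lnot A \lor E \lor \lnot E \lor A) \land \lnot ((\lnot A \lor E) \land (\lnot E \lor A)))   (eliminate \to)
≡ \lnot (\lnot A \lor E \lor \lnot E \lor A) \lor \lnot \lnot ((\lnot A \lor E) \land (\lnot E \lor A))   (De Morgan)
≡ (\lnot \lnot A \land \lnot E \land \lnot \lnot E \land \lnot A) \lor \lnot \lnot ((\lnot A \lor E) \land (\lnot E \lor A))   (De Morgan)
≡ (A \land \lnot E \land \lnot \lnot E \land \lnot A) \lor \lnot \lnot ((\lnot A \lor E) \land (\lnot E \lor A))   (double negation)
≡ (A \land \lnot E \land E \land \lnot A) \lor \lnot \lnot ((\lnot A \lor E) \land (\lnot E \lor A))   (double negation)
≡ (A \land \lnot E \land E \land \lnot A) \lor ((\lnot A \lor E) \land (\lnot E \lor A))   (double negation)
≡ (A \lor \lnot A \lor E) \land (A \lor \lnot E \lor A) \land (\lnot E \lor \lnot A \lor E) \land (\lnot E \lor \lnot E \lor A) \land (E \lor \lnot A \lor E) \land (E \lor \lnot E \lor A) \land (\lnot A \lor \lnot A \lor E) \land (\lnot A \lor \lnot E \lor A)   (distribute \lor over \land)
≡ (A \lor \lnot E) \land (E \lor \lnot A)   (simplify)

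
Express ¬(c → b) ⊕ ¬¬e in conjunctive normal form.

(c ∨ e) ∧ (¬b ∨ e) ∧ (¬c ∨ b ∨ ¬e)

¬(c → b) ⊕ ¬¬e
⇔ (¬(c → b) ∨ ¬¬e) ∧ ¬(¬(c → b) ∧ ¬¬e)   — expand ⊕
⇔ (¬(¬c ∨ b) ∨ ¬¬e) ∧ ¬(¬(c → b) ∧ ¬¬e)   — eliminate →
⇔ (¬(¬c ∨ b) ∨ ¬¬e) ∧ ¬(¬(¬c ∨ b) ∧ ¬¬e)   — eliminate →
⇔ ((¬¬c ∧ ¬b) ∨ ¬¬e) ∧ ¬(¬(¬c ∨ b) ∧ ¬¬e)   — De Morgan
⇔ ((c ∧ ¬b) ∨ ¬¬e) ∧ ¬(¬(¬c ∨ b) ∧ ¬¬e)   — double negation
⇔ ((c ∧ ¬b) ∨ e) ∧ ¬(¬(¬c ∨ b) ∧ ¬¬e)   — double negation
⇔ ((c ∧ ¬b) ∨ e) ∧ (¬¬(¬c ∨ b) ∨ ¬¬¬e)   — De Morgan
⇔ ((c ∧ ¬b) ∨ e) ∧ (¬c ∨ b ∨ ¬¬¬e)   — double negation
⇔ ((c ∧ ¬b) ∨ e) ∧ (¬c ∨ b ∨ ¬e)   — double negation
⇔ (c ∨ e) ∧ (¬b ∨ e) ∧ (¬c ∨ b ∨ ¬e)   — distribute ∨ over ∧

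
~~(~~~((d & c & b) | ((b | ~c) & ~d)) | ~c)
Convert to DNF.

~~(~~~((d & c & b) | ((b | ~c) & ~d)) | ~c)
= ~~~((d & c & b) | ((b | ~c) & ~d)) | ~c   (double negation)
= ~((d & c & b) | ((b | ~c) & ~d)) | ~c   (double negation)
= (~(d & c & b) & ~((b | ~c) & ~d)) | ~c   (De Morgan)
= ((~d | ~c | ~b) & ~((b | ~c) & ~d)) | ~c   (De Morgan)
= ((~d | ~c | ~b) & (~(b | ~c) | ~~d)) | ~c   (De Morgan)
= ((~d | ~c | ~b) & ((~b & ~~c) | ~~d)) | ~c   (De Morgan)
= ((~d | ~c | ~b) & ((~b & c) | ~~d)) | ~c   (double negation)
= ((~d | ~c | ~b) & ((~b & c) | d)) | ~c   (double negation)
= (~d & ~b & c) | (~d & d) | (~c & ~b & c) | (~c & d) | (~b & ~b & c) | (~b & d) | ~c   (distribute & over |)
= (~b & c) | (~b & d) | ~c   (simplify)

(~b & c) | (~b & d) | ~c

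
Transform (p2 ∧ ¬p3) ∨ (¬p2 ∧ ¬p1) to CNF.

(p2 ∧ ¬p3) ∨ (¬p2 ∧ ¬p1)
≡ (p2 ∨ ¬p2) ∧ (p2 ∨ ¬p1) ∧ (¬p3 ∨ ¬p2) ∧ (¬p3 ∨ ¬p1)   [distribute ∨ over ∧]
≡ (p2 ∨ ¬p1) ∧ (¬p3 ∨ ¬p2) ∧ (¬p3 ∨ ¬p1)   [simplify]

(p2 ∨ ¬p1) ∧ (¬p3 ∨ ¬p2) ∧ (¬p3 ∨ ¬p1)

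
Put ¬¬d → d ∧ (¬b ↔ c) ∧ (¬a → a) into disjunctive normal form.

¬¬d → d ∧ (¬b ↔ c) ∧ (¬a → a)
⇔ ¬¬¬d ∨ d ∧ (¬b ↔ c) ∧ (¬a → a)   [eliminate →]
⇔ ¬¬¬d ∨ d ∧ (¬b → c) ∧ (c → ¬b) ∧ (¬a → a)   [eliminate ↔]
⇔ ¬¬¬d ∨ d ∧ (¬¬b ∨ c) ∧ (c → ¬b) ∧ (¬a → a)   [eliminate →]
⇔ ¬¬¬d ∨ d ∧ (¬¬b ∨ c) ∧ (¬c ∨ ¬b) ∧ (¬a → a)   [eliminate →]
⇔ ¬¬¬d ∨ d ∧ (¬¬b ∨ c) ∧ (¬c ∨ ¬b) ∧ (¬¬a ∨ a)   [eliminate →]
⇔ ¬d ∨ d ∧ (¬¬b ∨ c) ∧ (¬c ∨ ¬b) ∧ (¬¬a ∨ a)   [double negation]
⇔ ¬d ∨ d ∧ (b ∨ c) ∧ (¬c ∨ ¬b) ∧ (¬¬a ∨ a)   [double negation]
⇔ ¬d ∨ d ∧ (b ∨ c) ∧ (¬c ∨ ¬b) ∧ (a ∨ a)   [double negation]
⇔ ¬d ∨ d ∧ b ∧ ¬c ∧ a ∨ d ∧ b ∧ ¬c ∧ a ∨ d ∧ b ∧ ¬b ∧ a ∨ d ∧ b ∧ ¬b ∧ a ∨ d ∧ c ∧ ¬c ∧ a ∨ d ∧ c ∧ ¬c ∧ a ∨ d ∧ c ∧ ¬b ∧ a ∨ d ∧ c ∧ ¬b ∧ a   [distribute ∧ over ∨]
⇔ ¬d ∨ d ∧ b ∧ ¬c ∧ a ∨ d ∧ c ∧ ¬b ∧ a   [simplify]

¬d ∨ d ∧ b ∧ ¬c ∧ a ∨ d ∧ c ∧ ¬b ∧ a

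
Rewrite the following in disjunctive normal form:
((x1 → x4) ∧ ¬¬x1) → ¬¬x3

(x1 ∧ ¬x4) ∨ ¬x1 ∨ x3

((x1 → x4) ∧ ¬¬x1) → ¬¬x3
= ¬((x1 → x4) ∧ ¬¬x1) ∨ ¬¬x3   (eliminate →)
= ¬((¬x1 ∨ x4) ∧ ¬¬x1) ∨ ¬¬x3   (eliminate →)
= ¬(¬x1 ∨ x4) ∨ ¬¬¬x1 ∨ ¬¬x3   (De Morgan)
= (¬¬x1 ∧ ¬x4) ∨ ¬¬¬x1 ∨ ¬¬x3   (De Morgan)
= (x1 ∧ ¬x4) ∨ ¬¬¬x1 ∨ ¬¬x3   (double negation)
= (x1 ∧ ¬x4) ∨ ¬x1 ∨ ¬¬x3   (double negation)
= (x1 ∧ ¬x4) ∨ ¬x1 ∨ x3   (double negation)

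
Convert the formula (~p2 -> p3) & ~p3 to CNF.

(p2 | p3) & ~p3

(~p2 -> p3) & ~p3
= (~~p2 | p3) & ~p3   — eliminate ->
= (p2 | p3) & ~p3   — double negation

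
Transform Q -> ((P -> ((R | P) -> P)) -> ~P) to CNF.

Q -> ((P -> ((R | P) -> P)) -> ~P)
= ~Q | ((P -> ((R | P) -> P)) -> ~P)
= ~Q | ~(P -> ((R | P) -> P)) | ~P
= ~Q | ~(~P | ((R | P) -> P)) | ~P
= ~Q | ~(~P | ~(R | P) | P) | ~P
= ~Q | (~~P & ~~(R | P) & ~P) | ~P
= ~Q | (P & ~~(R | P) & ~P) | ~P
= ~Q | (P & (R | P) & ~P) | ~P
= (~Q | P | ~P) & (~Q | R | P | ~P) & (~Q | ~P | ~P)
= ~Q | ~P

~Q | ~P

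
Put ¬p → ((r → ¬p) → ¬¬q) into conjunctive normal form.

p ∨ q

¬p → ((r → ¬p) → ¬¬q)
= ¬¬p ∨ ((r → ¬p) → ¬¬q)   [eliminate →]
= ¬¬p ∨ ¬(r → ¬p) ∨ ¬¬q   [eliminate →]
= ¬¬p ∨ ¬(¬r ∨ ¬p) ∨ ¬¬q   [eliminate →]
= p ∨ ¬(¬r ∨ ¬p) ∨ ¬¬q   [double negation]
= p ∨ (¬¬r ∧ ¬¬p) ∨ ¬¬q   [De Morgan]
= p ∨ (r ∧ ¬¬p) ∨ ¬¬q   [double negation]
= p ∨ (r ∧ p) ∨ ¬¬q   [double negation]
= p ∨ (r ∧ p) ∨ q   [double negation]
= (p ∨ r ∨ q) ∧ (p ∨ p ∨ q)   [distribute ∨ over ∧]
= p ∨ q   [simplify]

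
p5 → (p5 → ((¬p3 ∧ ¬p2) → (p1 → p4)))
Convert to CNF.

¬p5 ∨ p3 ∨ p2 ∨ ¬p1 ∨ p4

p5 → (p5 → ((¬p3 ∧ ¬p2) → (p1 → p4)))
= ¬p5 ∨ (p5 → ((¬p3 ∧ ¬p2) → (p1 → p4)))   (eliminate →)
= ¬p5 ∨ ¬p5 ∨ ((¬p3 ∧ ¬p2) → (p1 → p4))   (eliminate →)
= ¬p5 ∨ ¬p5 ∨ ¬(¬p3 ∧ ¬p2) ∨ (p1 → p4)   (eliminate →)
= ¬p5 ∨ ¬p5 ∨ ¬(¬p3 ∧ ¬p2) ∨ ¬p1 ∨ p4   (eliminate →)
= ¬p5 ∨ ¬p5 ∨ ¬¬p3 ∨ ¬¬p2 ∨ ¬p1 ∨ p4   (De Morgan)
= ¬p5 ∨ ¬p5 ∨ p3 ∨ ¬¬p2 ∨ ¬p1 ∨ p4   (double negation)
= ¬p5 ∨ ¬p5 ∨ p3 ∨ p2 ∨ ¬p1 ∨ p4   (double negation)
= ¬p5 ∨ p3 ∨ p2 ∨ ¬p1 ∨ p4   (simplify)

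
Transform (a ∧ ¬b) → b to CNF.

¬a ∨ b

(a ∧ ¬b) → b
≡ ¬(a ∧ ¬b) ∨ b   [eliminate →]
≡ ¬a ∨ ¬¬b ∨ b   [De Morgan]
≡ ¬a ∨ b ∨ b   [double negation]
≡ ¬a ∨ b   [simplify]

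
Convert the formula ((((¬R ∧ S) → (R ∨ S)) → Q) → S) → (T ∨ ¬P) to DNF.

((((¬R ∧ S) → (R ∨ S)) → Q) → S) → (T ∨ ¬P)
≡ ¬((((¬R ∧ S) → (R ∨ S)) → Q) → S) ∨ T ∨ ¬P   [eliminate →]
≡ ¬(¬(((¬R ∧ S) → (R ∨ S)) → Q) ∨ S) ∨ T ∨ ¬P   [eliminate →]
≡ ¬(¬(¬((¬R ∧ S) → (R ∨ S)) ∨ Q) ∨ S) ∨ T ∨ ¬P   [eliminate →]
≡ ¬(¬(¬(¬(¬R ∧ S) ∨ R ∨ S) ∨ Q) ∨ S) ∨ T ∨ ¬P   [eliminate →]
≡ (¬¬(¬(¬(¬R ∧ S) ∨ R ∨ S) ∨ Q) ∧ ¬S) ∨ T ∨ ¬P   [De Morgan]
≡ ((¬(¬(¬R ∧ S) ∨ R ∨ S) ∨ Q) ∧ ¬S) ∨ T ∨ ¬P   [double negation]
≡ (((¬¬(¬R ∧ S) ∧ ¬R ∧ ¬S) ∨ Q) ∧ ¬S) ∨ T ∨ ¬P   [De Morgan]
≡ (((¬R ∧ S ∧ ¬R ∧ ¬S) ∨ Q) ∧ ¬S) ∨ T ∨ ¬P   [double negation]
≡ (¬R ∧ S ∧ ¬R ∧ ¬S ∧ ¬S) ∨ (Q ∧ ¬S) ∨ T ∨ ¬P   [distribute ∧ over ∨]
≡ (Q ∧ ¬S) ∨ T ∨ ¬P   [simplify]

(Q ∧ ¬S) ∨ T ∨ ¬P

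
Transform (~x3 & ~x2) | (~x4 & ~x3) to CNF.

~x3 & (~x2 | ~x4)

(~x3 & ~x2) | (~x4 & ~x3)
≡ (~x3 | ~x4) & (~x3 | ~x3) & (~x2 | ~x4) & (~x2 | ~x3)   [distribute | over &]
≡ ~x3 & (~x2 | ~x4)   [simplify]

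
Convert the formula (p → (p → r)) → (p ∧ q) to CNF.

(p → (p → r)) → (p ∧ q)
≡ ¬(p → (p → r)) ∨ (p ∧ q)   [eliminate →]
≡ ¬(¬p ∨ (p → r)) ∨ (p ∧ q)   [eliminate →]
≡ ¬(¬p ∨ ¬p ∨ r) ∨ (p ∧ q)   [eliminate →]
≡ (¬¬p ∧ ¬¬p ∧ ¬r) ∨ (p ∧ q)   [De Morgan]
≡ (p ∧ ¬¬p ∧ ¬r) ∨ (p ∧ q)   [double negation]
≡ (p ∧ p ∧ ¬r) ∨ (p ∧ q)   [double negation]
≡ (p ∨ p) ∧ (p ∨ q) ∧ (p ∨ p) ∧ (p ∨ q) ∧ (¬r ∨ p) ∧ (¬r ∨ q)   [distribute ∨ over ∧]
≡ p ∧ (¬r ∨ q)   [simplify]

p ∧ (¬r ∨ q)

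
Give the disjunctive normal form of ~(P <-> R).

(P & ~R) | (R & ~P)

~(P <-> R)
⇔ ~((P -> R) & (R -> P))   [eliminate <->]
⇔ ~((~P | R) & (R -> P))   [eliminate ->]
⇔ ~((~P | R) & (~R | P))   [eliminate ->]
⇔ ~(~P | R) | ~(~R | P)   [De Morgan]
⇔ (~~P & ~R) | ~(~R | P)   [De Morgan]
⇔ (P & ~R) | ~(~R | P)   [double negation]
⇔ (P & ~R) | (~~R & ~P)   [De Morgan]
⇔ (P & ~R) | (R & ~P)   [double negation]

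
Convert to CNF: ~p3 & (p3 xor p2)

~p3 & (p3 | p2)

~p3 & (p3 xor p2)
= ~p3 & (p3 | p2) & ~(p3 & p2)   — expand xor
= ~p3 & (p3 | p2) & (~p3 | ~p2)   — De Morgan
= ~p3 & (p3 | p2)   — simplify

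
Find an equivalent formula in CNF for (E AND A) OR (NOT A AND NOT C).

(E OR NOT A) AND (E OR NOT C) AND (A OR NOT C)

(E AND A) OR (NOT A AND NOT C)
= (E OR NOT A) AND (E OR NOT C) AND (A OR NOT A) AND (A OR NOT C)   [distribute OR over AND]
= (E OR NOT A) AND (E OR NOT C) AND (A OR NOT C)   [simplify]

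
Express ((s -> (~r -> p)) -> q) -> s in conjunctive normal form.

((s -> (~r -> p)) -> q) -> s
= ~((s -> (~r -> p)) -> q) | s   [eliminate ->]
= ~(~(s -> (~r -> p)) | q) | s   [eliminate ->]
= ~(~(~s | (~r -> p)) | q) | s   [eliminate ->]
= ~(~(~s | ~~r | p) | q) | s   [eliminate ->]
= (~~(~s | ~~r | p) & ~q) | s   [De Morgan]
= ((~s | ~~r | p) & ~q) | s   [double negation]
= ((~s | r | p) & ~q) | s   [double negation]
= (~s | r | p | s) & (~q | s)   [distribute | over &]
= ~q | s   [simplify]

~q | s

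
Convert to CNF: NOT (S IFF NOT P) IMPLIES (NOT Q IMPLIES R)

(NOT S OR NOT P OR Q OR R) AND (P OR S OR Q OR R)

NOT (S IFF NOT P) IMPLIES (NOT Q IMPLIES R)
⇔ NOT NOT (S IFF NOT P) OR (NOT Q IMPLIES R)   [eliminate IMPLIES]
⇔ NOT NOT ((S IMPLIES NOT P) AND (NOT P IMPLIES S)) OR (NOT Q IMPLIES R)   [eliminate IFF]
⇔ NOT NOT ((NOT S OR NOT P) AND (NOT P IMPLIES S)) OR (NOT Q IMPLIES R)   [eliminate IMPLIES]
⇔ NOT NOT ((NOT S OR NOT P) AND (NOT NOT P OR S)) OR (NOT Q IMPLIES R)   [eliminate IMPLIES]
⇔ NOT NOT ((NOT S OR NOT P) AND (NOT NOT P OR S)) OR NOT NOT Q OR R   [eliminate IMPLIES]
⇔ ((NOT S OR NOT P) AND (NOT NOT P OR S)) OR NOT NOT Q OR R   [double negation]
⇔ ((NOT S OR NOT P) AND (P OR S)) OR NOT NOT Q OR R   [double negation]
⇔ ((NOT S OR NOT P) AND (P OR S)) OR Q OR R   [double negation]
⇔ (NOT S OR NOT P OR Q OR R) AND (P OR S OR Q OR R)   [distribute OR over AND]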